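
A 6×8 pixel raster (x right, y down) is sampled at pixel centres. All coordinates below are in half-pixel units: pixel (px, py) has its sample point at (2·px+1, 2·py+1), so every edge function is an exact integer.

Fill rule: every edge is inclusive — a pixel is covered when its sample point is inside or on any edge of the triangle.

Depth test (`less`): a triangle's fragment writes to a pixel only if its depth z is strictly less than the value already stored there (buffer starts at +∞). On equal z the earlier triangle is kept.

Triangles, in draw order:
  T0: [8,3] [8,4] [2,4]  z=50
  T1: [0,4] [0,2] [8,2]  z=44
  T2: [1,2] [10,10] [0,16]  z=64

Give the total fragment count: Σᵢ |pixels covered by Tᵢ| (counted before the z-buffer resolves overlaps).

T0:
  2·area = 6
  edge (8, 3)→(8, 4): d=(0,1) inclusive
  edge (8, 4)→(2, 4): d=(-6,0) inclusive
  edge (2, 4)→(8, 3): d=(6,-1) inclusive
  covered (0 px):
    . . . . . .
    . . . . . .
    . . . . . .
    . . . . . .
    . . . . . .
    . . . . . .
    . . . . . .
    . . . . . .
T1:
  2·area = 16
  edge (0, 4)→(0, 2): d=(0,-2) inclusive
  edge (0, 2)→(8, 2): d=(8,0) inclusive
  edge (8, 2)→(0, 4): d=(-8,2) inclusive
    (0,1)@(1, 3): e=[2,8,6] → X
    (1,1)@(3, 3): e=[6,8,2] → X
    (2,1)@(5, 3): e=[10,8,-2] → .
    (0,2)@(1, 5): e=[2,24,-10] → .
    (1,2)@(3, 5): e=[6,24,-14] → .
  covered (2 px):
    . . . . . .
    X X . . . .
    . . . . . .
    . . . . . .
    . . . . . .
    . . . . . .
    . . . . . .
    . . . . . .
T2:
  2·area = 134
  edge (1, 2)→(10, 10): d=(9,8) inclusive
  edge (10, 10)→(0, 16): d=(-10,6) inclusive
  edge (0, 16)→(1, 2): d=(1,-14) inclusive
    (0,1)@(1, 3): e=[9,124,1] → X
    (1,1)@(3, 3): e=[-7,112,29] → .
    (0,2)@(1, 5): e=[27,104,3] → X
    (1,2)@(3, 5): e=[11,92,31] → X
    (2,2)@(5, 5): e=[-5,80,59] → .
    (0,3)@(1, 7): e=[45,84,5] → X
    (2,3)@(5, 7): e=[13,60,61] → X
    (3,3)@(7, 7): e=[-3,48,89] → .
    (0,4)@(1, 9): e=[63,64,7] → X
    (3,4)@(7, 9): e=[15,28,91] → X
    (4,4)@(9, 9): e=[-1,16,119] → .
    (0,5)@(1, 11): e=[81,44,9] → X
    (2,6)@(5, 13): e=[67,0,67] → X  [on edge]
  covered (18 px):
    . . . . . .
    X . . . . .
    X X . . . .
    X X X . . .
    X X X X . .
    X X X X . .
    X X X . . .
    X . . . . .

Result: 20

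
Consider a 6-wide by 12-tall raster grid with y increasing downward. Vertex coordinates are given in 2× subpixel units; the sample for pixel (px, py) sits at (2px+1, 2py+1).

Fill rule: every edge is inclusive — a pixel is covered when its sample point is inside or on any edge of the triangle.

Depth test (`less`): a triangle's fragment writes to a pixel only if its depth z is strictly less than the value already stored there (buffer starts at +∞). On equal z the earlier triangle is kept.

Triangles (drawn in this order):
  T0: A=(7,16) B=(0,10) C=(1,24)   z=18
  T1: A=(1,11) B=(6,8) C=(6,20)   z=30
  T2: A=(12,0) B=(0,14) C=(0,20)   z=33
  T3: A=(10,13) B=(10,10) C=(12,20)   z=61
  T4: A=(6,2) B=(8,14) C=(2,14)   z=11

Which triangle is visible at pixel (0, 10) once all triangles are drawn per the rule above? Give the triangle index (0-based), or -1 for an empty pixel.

T0:
  2·area = 92  (B↔C swapped to make it positive)
  edge (7, 16)→(1, 24): d=(-6,8) inclusive
  edge (1, 24)→(0, 10): d=(-1,-14) inclusive
  edge (0, 10)→(7, 16): d=(7,6) inclusive
    (0,5)@(1, 11): e=[78,13,1] → █
    (1,5)@(3, 11): e=[62,41,-11] → ·
    (0,6)@(1, 13): e=[66,11,15] → █
    (1,6)@(3, 13): e=[50,39,3] → █
    (2,6)@(5, 13): e=[34,67,-9] → ·
    (0,7)@(1, 15): e=[54,9,29] → █
    (2,7)@(5, 15): e=[22,65,5] → █
    (3,7)@(7, 15): e=[6,93,-7] → ·
    (0,8)@(1, 17): e=[42,7,43] → █
    (3,8)@(7, 17): e=[-6,91,7] → ·
    (0,9)@(1, 19): e=[30,5,57] → █
    (2,9)@(5, 19): e=[-2,61,33] → ·
  covered (14 px):
    · · · · · ·
    · · · · · ·
    · · · · · ·
    · · · · · ·
    · · · · · ·
    █ · · · · ·
    █ █ · · · ·
    █ █ █ · · ·
    █ █ █ · · ·
    █ █ · · · ·
    █ █ · · · ·
    █ · · · · ·
T1:
  2·area = 60
  edge (1, 11)→(6, 8): d=(5,-3) inclusive
  edge (6, 8)→(6, 20): d=(0,12) inclusive
  edge (6, 20)→(1, 11): d=(-5,-9) inclusive
    (5,2)@(11, 5): e=[0,-60,120] → ·  [on edge]
    (2,4)@(5, 9): e=[2,12,46] → █
    (3,4)@(7, 9): e=[8,-12,64] → ·
    (0,5)@(1, 11): e=[0,60,0] → █  [on edge]
    (1,5)@(3, 11): e=[6,36,18] → █
    (3,5)@(7, 11): e=[18,-12,54] → ·
    (0,6)@(1, 13): e=[10,60,-10] → ·
    (1,6)@(3, 13): e=[16,36,8] → █
    (3,6)@(7, 13): e=[28,-12,44] → ·
    (1,7)@(3, 15): e=[26,36,-2] → ·
    (2,7)@(5, 15): e=[32,12,16] → █
    (3,7)@(7, 15): e=[38,-12,34] → ·
  covered (8 px):
    · · · · · ·
    · · · · · ·
    · · · · · ·
    · · · · · ·
    · · █ · · ·
    █ █ █ · · ·
    · █ █ · · ·
    · · █ · · ·
    · · █ · · ·
    · · · · · ·
    · · · · · ·
    · · · · · ·
T2:
  2·area = 72  (B↔C swapped to make it positive)
  edge (12, 0)→(0, 20): d=(-12,20) inclusive
  edge (0, 20)→(0, 14): d=(0,-6) inclusive
  edge (0, 14)→(12, 0): d=(12,-14) inclusive
    (4,2)@(9, 5): e=[0,54,18] → █  [on edge]
    (5,2)@(11, 5): e=[-40,66,46] → ·
    (3,3)@(7, 7): e=[16,42,14] → █
    (4,3)@(9, 7): e=[-24,54,42] → ·
    (2,4)@(5, 9): e=[32,30,10] → █
    (3,4)@(7, 9): e=[-8,42,38] → ·
    (1,5)@(3, 11): e=[48,18,6] → █
    (3,5)@(7, 11): e=[-32,42,62] → ·
    (0,6)@(1, 13): e=[64,6,2] → █
    (2,6)@(5, 13): e=[-16,30,58] → ·
    (0,7)@(1, 15): e=[40,6,26] → █
    (1,7)@(3, 15): e=[0,18,54] → █  [on edge]
  covered (10 px):
    · · · · · ·
    · · · · · ·
    · · · · █ ·
    · · · █ · ·
    · · █ · · ·
    · █ █ · · ·
    █ █ · · · ·
    █ █ · · · ·
    █ · · · · ·
    · · · · · ·
    · · · · · ·
    · · · · · ·
T3:
  2·area = 6
  edge (10, 13)→(10, 10): d=(0,-3) inclusive
  edge (10, 10)→(12, 20): d=(2,10) inclusive
  edge (12, 20)→(10, 13): d=(-2,-7) inclusive
    (4,2)@(9, 5): e=[-3,0,9] → ·  [on edge]
    (5,7)@(11, 15): e=[3,0,3] → █  [on edge]
    (5,8)@(11, 17): e=[3,4,-1] → ·
  covered (1 px):
    · · · · · ·
    · · · · · ·
    · · · · · ·
    · · · · · ·
    · · · · · ·
    · · · · · ·
    · · · · · ·
    · · · · · █
    · · · · · ·
    · · · · · ·
    · · · · · ·
    · · · · · ·
T4:
  2·area = 72
  edge (6, 2)→(8, 14): d=(2,12) inclusive
  edge (8, 14)→(2, 14): d=(-6,0) inclusive
  edge (2, 14)→(6, 2): d=(4,-12) inclusive
    (2,2)@(5, 5): e=[18,54,0] → █  [on edge]
    (3,2)@(7, 5): e=[-6,54,24] → ·
    (2,3)@(5, 7): e=[22,42,8] → █
    (3,3)@(7, 7): e=[-2,42,32] → ·
    (2,4)@(5, 9): e=[26,30,16] → █
    (3,4)@(7, 9): e=[2,30,40] → █
    (4,4)@(9, 9): e=[-22,30,64] → ·
    (1,5)@(3, 11): e=[54,18,0] → █  [on edge]
    (4,5)@(9, 11): e=[-18,18,72] → ·
    (1,6)@(3, 13): e=[58,6,8] → █
    (4,6)@(9, 13): e=[-14,6,80] → ·
    (1,7)@(3, 15): e=[62,-6,16] → ·
    (0,8)@(1, 17): e=[90,-18,0] → ·  [on edge]
  covered (10 px):
    · · · · · ·
    · · · · · ·
    · · █ · · ·
    · · █ · · ·
    · · █ █ · ·
    · █ █ █ · ·
    · █ █ █ · ·
    · · · · · ·
    · · · · · ·
    · · · · · ·
    · · · · · ·
    · · · · · ·

Z-buffer (winner per pixel, '.' = empty):
  . . . . . .
  . . . . . .
  . . 4 . 2 .
  . . 4 2 . .
  . . 4 4 . .
  0 4 4 4 . .
  0 4 4 4 . .
  0 0 0 . . 3
  0 0 0 . . .
  0 0 . . . .
  0 0 . . . .
  0 . . . . .

Result: 0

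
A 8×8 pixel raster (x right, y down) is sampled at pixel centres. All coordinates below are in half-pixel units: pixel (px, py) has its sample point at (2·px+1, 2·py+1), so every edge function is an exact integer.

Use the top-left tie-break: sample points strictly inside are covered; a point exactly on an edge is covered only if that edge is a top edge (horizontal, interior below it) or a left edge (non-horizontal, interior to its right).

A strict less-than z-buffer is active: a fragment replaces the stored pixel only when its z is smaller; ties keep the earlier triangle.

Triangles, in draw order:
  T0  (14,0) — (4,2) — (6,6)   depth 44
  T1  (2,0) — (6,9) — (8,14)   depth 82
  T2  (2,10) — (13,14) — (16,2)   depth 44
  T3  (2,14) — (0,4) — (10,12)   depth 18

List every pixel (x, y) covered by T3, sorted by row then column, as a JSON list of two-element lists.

T0:
  2·area = 44  (B↔C swapped to make it positive)
  edge (14, 0)→(6, 6): d=(-8,6) right/bottom  bias=-1
  edge (6, 6)→(4, 2): d=(-2,-4) top-left  bias=+0
  edge (4, 2)→(14, 0): d=(10,-2) top-left  bias=+0
    (4,0)@(9, 1): e=[22,22,0] → #  [on edge]
    (5,0)@(11, 1): e=[10,30,4] → #
    (6,0)@(13, 1): e=[-2,38,8] → ·
    (2,1)@(5, 3): e=[30,2,12] → #
    (3,1)@(7, 3): e=[18,10,16] → #
    (5,1)@(11, 3): e=[-6,26,24] → ·
    (2,2)@(5, 5): e=[14,-2,32] → ·
    (3,2)@(7, 5): e=[2,6,36] → #
    (4,2)@(9, 5): e=[-10,14,40] → ·
    (3,3)@(7, 7): e=[-14,2,56] → ·
  covered (6 px):
    · · · · # # · ·
    · · # # # · · ·
    · · · # · · · ·
    · · · · · · · ·
    · · · · · · · ·
    · · · · · · · ·
    · · · · · · · ·
    · · · · · · · ·
T1:
  2·area = 2
  edge (2, 0)→(6, 9): d=(4,9) right/bottom  bias=-1
  edge (6, 9)→(8, 14): d=(2,5) right/bottom  bias=-1
  edge (8, 14)→(2, 0): d=(-6,-14) top-left  bias=+0
    (2,3)@(5, 7): e=[1,1,0] → #  [on edge]
    (3,3)@(7, 7): e=[-17,-9,28] → ·
    (2,4)@(5, 9): e=[9,5,-12] → ·
  covered (1 px):
    · · · · · · · ·
    · · · · · · · ·
    · · · · · · · ·
    · · # · · · · ·
    · · · · · · · ·
    · · · · · · · ·
    · · · · · · · ·
    · · · · · · · ·
T2:
  2·area = 144  (B↔C swapped to make it positive)
  edge (2, 10)→(16, 2): d=(14,-8) top-left  bias=+0
  edge (16, 2)→(13, 14): d=(-3,12) right/bottom  bias=-1
  edge (13, 14)→(2, 10): d=(-11,-4) top-left  bias=+0
    (7,1)@(15, 3): e=[6,9,129] → #
    (5,2)@(11, 5): e=[2,51,91] → #
    (6,2)@(13, 5): e=[18,27,99] → #
    (4,3)@(9, 7): e=[14,69,61] → #
    (7,3)@(15, 7): e=[62,-3,85] → ·
    (2,4)@(5, 9): e=[10,111,23] → #
    (3,4)@(7, 9): e=[26,87,31] → #
    (7,4)@(15, 9): e=[90,-9,63] → ·
    (2,5)@(5, 11): e=[38,105,1] → #
    (7,5)@(15, 11): e=[118,-15,41] → ·
    (2,6)@(5, 13): e=[66,99,-21] → ·
    (3,6)@(7, 13): e=[82,75,-13] → ·
  covered (19 px):
    · · · · · · · ·
    · · · · · · · #
    · · · · · # # #
    · · · · # # # ·
    · · # # # # # ·
    · · # # # # # ·
    · · · · · # # ·
    · · · · · · · ·
T3:
  2·area = 84
  edge (2, 14)→(0, 4): d=(-2,-10) top-left  bias=+0
  edge (0, 4)→(10, 12): d=(10,8) right/bottom  bias=-1
  edge (10, 12)→(2, 14): d=(-8,2) right/bottom  bias=-1
    (0,2)@(1, 5): e=[8,2,74] → #
    (1,2)@(3, 5): e=[28,-14,70] → ·
    (0,3)@(1, 7): e=[4,22,58] → #
    (1,3)@(3, 7): e=[24,6,54] → #
    (2,3)@(5, 7): e=[44,-10,50] → ·
    (0,4)@(1, 9): e=[0,42,42] → #  [on edge]
    (2,4)@(5, 9): e=[40,10,34] → #
    (3,4)@(7, 9): e=[60,-6,30] → ·
    (0,5)@(1, 11): e=[-4,62,26] → ·
    (1,5)@(3, 11): e=[16,46,22] → #
    (3,5)@(7, 11): e=[56,14,14] → #
    (4,5)@(9, 11): e=[76,-2,10] → ·
  covered (11 px):
    · · · · · · · ·
    · · · · · · · ·
    # · · · · · · ·
    # # · · · · · ·
    # # # · · · · ·
    · # # # · · · ·
    · # # · · · · ·
    · · · · · · · ·

Answer: [[0,2],[0,3],[1,3],[0,4],[1,4],[2,4],[1,5],[2,5],[3,5],[1,6],[2,6]]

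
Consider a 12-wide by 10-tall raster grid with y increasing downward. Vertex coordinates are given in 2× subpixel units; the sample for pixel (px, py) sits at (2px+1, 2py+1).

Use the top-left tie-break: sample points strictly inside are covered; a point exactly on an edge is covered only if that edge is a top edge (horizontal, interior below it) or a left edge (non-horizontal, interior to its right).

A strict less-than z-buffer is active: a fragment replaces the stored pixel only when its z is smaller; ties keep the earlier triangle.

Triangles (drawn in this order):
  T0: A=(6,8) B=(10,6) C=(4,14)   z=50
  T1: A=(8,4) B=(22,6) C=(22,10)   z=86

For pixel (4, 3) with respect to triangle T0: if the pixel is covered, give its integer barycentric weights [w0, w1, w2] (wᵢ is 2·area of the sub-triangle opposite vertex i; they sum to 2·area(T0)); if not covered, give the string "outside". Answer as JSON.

T0:
  2·area = 20
  edge (6, 8)→(10, 6): d=(4,-2) top-left  bias=+0
  edge (10, 6)→(4, 14): d=(-6,8) right/bottom  bias=-1
  edge (4, 14)→(6, 8): d=(2,-6) top-left  bias=+0
    (3,2)@(7, 5): e=[-10,30,0] → ·  [on edge]
    (4,3)@(9, 7): e=[2,2,16] → █
    (5,3)@(11, 7): e=[6,-14,28] → ·
    (3,4)@(7, 9): e=[6,6,8] → █
    (4,4)@(9, 9): e=[10,-10,20] → ·
    (2,5)@(5, 11): e=[10,10,0] → █  [on edge]
    (3,5)@(7, 11): e=[14,-6,12] → ·
    (2,6)@(5, 13): e=[18,-2,4] → ·
    (1,8)@(3, 17): e=[30,-10,0] → ·  [on edge]
  covered (3 px):
    · · · · · · · · · · · ·
    · · · · · · · · · · · ·
    · · · · · · · · · · · ·
    · · · · █ · · · · · · ·
    · · · █ · · · · · · · ·
    · · █ · · · · · · · · ·
    · · · · · · · · · · · ·
    · · · · · · · · · · · ·
    · · · · · · · · · · · ·
    · · · · · · · · · · · ·
T1:
  2·area = 56
  edge (8, 4)→(22, 6): d=(14,2) right/bottom  bias=-1
  edge (22, 6)→(22, 10): d=(0,4) right/bottom  bias=-1
  edge (22, 10)→(8, 4): d=(-14,-6) top-left  bias=+0
    (0,0)@(1, 1): e=[-28,84,0] → ·  [on edge]
    (0,1)@(1, 3): e=[0,84,-28] → ·  [on edge]
    (5,2)@(11, 5): e=[8,44,4] → █
    (6,2)@(13, 5): e=[4,36,16] → █
    (7,2)@(15, 5): e=[0,28,28] → ·  [on edge]
    (5,3)@(11, 7): e=[36,44,-24] → ·
    (6,3)@(13, 7): e=[32,36,-12] → ·
    (7,3)@(15, 7): e=[28,28,0] → █  [on edge]
    (8,3)@(17, 7): e=[24,20,12] → █
    (9,3)@(19, 7): e=[20,12,24] → █
    (10,3)@(21, 7): e=[16,4,36] → █
    (11,3)@(23, 7): e=[12,-4,48] → ·
  covered (7 px):
    · · · · · · · · · · · ·
    · · · · · · · · · · · ·
    · · · · · █ █ · · · · ·
    · · · · · · · █ █ █ █ ·
    · · · · · · · · · · █ ·
    · · · · · · · · · · · ·
    · · · · · · · · · · · ·
    · · · · · · · · · · · ·
    · · · · · · · · · · · ·
    · · · · · · · · · · · ·

Result: [2,16,2]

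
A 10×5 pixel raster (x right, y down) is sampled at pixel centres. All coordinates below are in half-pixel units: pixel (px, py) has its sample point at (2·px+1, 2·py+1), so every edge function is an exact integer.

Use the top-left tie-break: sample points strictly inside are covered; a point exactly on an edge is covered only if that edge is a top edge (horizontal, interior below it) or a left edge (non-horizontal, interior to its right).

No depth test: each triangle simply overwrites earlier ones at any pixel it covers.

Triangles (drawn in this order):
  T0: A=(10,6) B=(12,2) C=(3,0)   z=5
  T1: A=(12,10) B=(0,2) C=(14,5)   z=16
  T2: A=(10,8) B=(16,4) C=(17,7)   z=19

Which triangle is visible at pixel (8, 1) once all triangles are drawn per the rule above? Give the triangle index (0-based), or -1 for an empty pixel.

T0:
  2·area = 40  (B↔C swapped to make it positive)
  edge (10, 6)→(3, 0): d=(-7,-6) top-left  bias=+0
  edge (3, 0)→(12, 2): d=(9,2) right/bottom  bias=-1
  edge (12, 2)→(10, 6): d=(-2,4) right/bottom  bias=-1
    (2,0)@(5, 1): e=[5,5,30] → █
    (3,0)@(7, 1): e=[17,1,22] → █
    (4,0)@(9, 1): e=[29,-3,14] → ·
    (2,1)@(5, 3): e=[-9,23,26] → ·
    (3,1)@(7, 3): e=[3,19,18] → █
    (4,1)@(9, 3): e=[15,15,10] → █
    (5,1)@(11, 3): e=[27,11,2] → █
    (6,1)@(13, 3): e=[39,7,-6] → ·
    (3,2)@(7, 5): e=[-11,37,14] → ·
    (4,2)@(9, 5): e=[1,33,6] → █
    (5,2)@(11, 5): e=[13,29,-2] → ·
    (4,3)@(9, 7): e=[-13,51,2] → ·
  covered (6 px):
    · · █ █ · · · · · ·
    · · · █ █ █ · · · ·
    · · · · █ · · · · ·
    · · · · · · · · · ·
    · · · · · · · · · ·
T1:
  2·area = 76
  edge (12, 10)→(0, 2): d=(-12,-8) top-left  bias=+0
  edge (0, 2)→(14, 5): d=(14,3) right/bottom  bias=-1
  edge (14, 5)→(12, 10): d=(-2,5) right/bottom  bias=-1
    (1,1)@(3, 3): e=[12,5,59] → █
    (2,1)@(5, 3): e=[28,-1,49] → ·
    (1,2)@(3, 5): e=[-12,33,55] → ·
    (2,2)@(5, 5): e=[4,27,45] → █
    (3,2)@(7, 5): e=[20,21,35] → █
    (4,2)@(9, 5): e=[36,15,25] → █
    (5,2)@(11, 5): e=[52,9,15] → █
    (6,2)@(13, 5): e=[68,3,5] → █
    (7,2)@(15, 5): e=[84,-3,-5] → ·
    (2,3)@(5, 7): e=[-20,55,41] → ·
    (3,3)@(7, 7): e=[-4,49,31] → ·
    (4,3)@(9, 7): e=[12,43,21] → █
  covered (10 px):
    · · · · · · · · · ·
    · █ · · · · · · · ·
    · · █ █ █ █ █ · · ·
    · · · · █ █ █ · · ·
    · · · · · █ · · · ·
T2:
  2·area = 22
  edge (10, 8)→(16, 4): d=(6,-4) top-left  bias=+0
  edge (16, 4)→(17, 7): d=(1,3) right/bottom  bias=-1
  edge (17, 7)→(10, 8): d=(-7,1) right/bottom  bias=-1
    (7,0)@(15, 1): e=[-22,0,44] → ·  [on edge]
    (7,2)@(15, 5): e=[2,4,16] → █
    (8,2)@(17, 5): e=[10,-2,14] → ·
    (6,3)@(13, 7): e=[6,12,4] → █
    (8,3)@(17, 7): e=[22,0,0] → ·  [on edge]
    (1,4)@(3, 9): e=[-22,44,0] → ·  [on edge]
    (6,4)@(13, 9): e=[18,14,-10] → ·
    (7,4)@(15, 9): e=[26,8,-12] → ·
  covered (3 px):
    · · · · · · · · · ·
    · · · · · · · · · ·
    · · · · · · · █ · ·
    · · · · · · █ █ · ·
    · · · · · · · · · ·

Z-buffer (winner per pixel, '.' = empty):
  . . 0 0 . . . . . .
  . 1 . 0 0 0 . . . .
  . . 1 1 1 1 1 2 . .
  . . . . 1 1 2 2 . .
  . . . . . 1 . . . .

Answer: -1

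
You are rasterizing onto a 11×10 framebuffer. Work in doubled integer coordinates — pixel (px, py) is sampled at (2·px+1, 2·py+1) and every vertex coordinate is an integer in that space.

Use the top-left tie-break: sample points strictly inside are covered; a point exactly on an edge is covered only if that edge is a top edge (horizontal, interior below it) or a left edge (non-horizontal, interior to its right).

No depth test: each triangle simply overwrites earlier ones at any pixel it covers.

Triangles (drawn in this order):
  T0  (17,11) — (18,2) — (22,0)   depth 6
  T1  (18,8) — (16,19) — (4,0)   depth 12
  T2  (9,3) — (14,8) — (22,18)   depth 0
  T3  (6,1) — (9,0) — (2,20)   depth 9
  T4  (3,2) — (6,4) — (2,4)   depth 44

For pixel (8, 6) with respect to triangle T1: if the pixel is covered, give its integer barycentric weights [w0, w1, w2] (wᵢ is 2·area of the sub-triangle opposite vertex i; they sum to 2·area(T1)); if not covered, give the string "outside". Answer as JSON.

T0:
  2·area = 34
  edge (17, 11)→(18, 2): d=(1,-9) top-left  bias=+0
  edge (18, 2)→(22, 0): d=(4,-2) top-left  bias=+0
  edge (22, 0)→(17, 11): d=(-5,11) right/bottom  bias=-1
    (10,0)@(21, 1): e=[26,2,6] → X
    (9,1)@(19, 3): e=[10,6,18] → X
    (10,1)@(21, 3): e=[28,10,-4] → .
    (9,2)@(19, 5): e=[12,14,8] → X
    (10,2)@(21, 5): e=[30,18,-14] → .
    (9,3)@(19, 7): e=[14,22,-2] → .
    (8,5)@(17, 11): e=[0,34,0] → .  [on edge]
  covered (3 px):
    . . . . . . . . . . X
    . . . . . . . . . X .
    . . . . . . . . . X .
    . . . . . . . . . . .
    . . . . . . . . . . .
    . . . . . . . . . . .
    . . . . . . . . . . .
    . . . . . . . . . . .
    . . . . . . . . . . .
    . . . . . . . . . . .
T1:
  2·area = 170
  edge (18, 8)→(16, 19): d=(-2,11) right/bottom  bias=-1
  edge (16, 19)→(4, 0): d=(-12,-19) top-left  bias=+0
  edge (4, 0)→(18, 8): d=(14,8) right/bottom  bias=-1
    (2,0)@(5, 1): e=[157,7,6] → X
    (3,0)@(7, 1): e=[135,45,-10] → .
    (2,1)@(5, 3): e=[153,-17,34] → .
    (3,1)@(7, 3): e=[131,21,18] → X
    (4,1)@(9, 3): e=[109,59,2] → X
    (5,1)@(11, 3): e=[87,97,-14] → .
    (3,2)@(7, 5): e=[127,-3,46] → .
    (4,2)@(9, 5): e=[105,35,30] → X
    (5,2)@(11, 5): e=[83,73,14] → X
    (6,2)@(13, 5): e=[61,111,-2] → .
    (4,3)@(9, 7): e=[101,11,58] → X
    (6,3)@(13, 7): e=[57,87,26] → X
  covered (22 px):
    . . X . . . . . . . .
    . . . X X . . . . . .
    . . . . X X . . . . .
    . . . . X X X X . . .
    . . . . . X X X X . .
    . . . . . X X X X . .
    . . . . . . X X X . .
    . . . . . . . X . . .
    . . . . . . . X . . .
    . . . . . . . . . . .
T2:
  2·area = 10
  edge (9, 3)→(14, 8): d=(5,5) right/bottom  bias=-1
  edge (14, 8)→(22, 18): d=(8,10) right/bottom  bias=-1
  edge (22, 18)→(9, 3): d=(-13,-15) top-left  bias=+0
    (3,0)@(7, 1): e=[0,14,-4] → .  [on edge]
    (4,1)@(9, 3): e=[0,10,0] → .  [on edge]
    (5,2)@(11, 5): e=[0,6,4] → .  [on edge]
    (6,3)@(13, 7): e=[0,2,8] → .  [on edge]
    (7,4)@(15, 9): e=[0,-2,12] → .  [on edge]
    (8,5)@(17, 11): e=[0,-6,16] → .  [on edge]
    (9,6)@(19, 13): e=[0,-10,20] → .  [on edge]
    (10,7)@(21, 15): e=[0,-14,24] → .  [on edge]
  covered (0 px):
    . . . . . . . . . . .
    . . . . . . . . . . .
    . . . . . . . . . . .
    . . . . . . . . . . .
    . . . . . . . . . . .
    . . . . . . . . . . .
    . . . . . . . . . . .
    . . . . . . . . . . .
    . . . . . . . . . . .
    . . . . . . . . . . .
T3:
  2·area = 53
  edge (6, 1)→(9, 0): d=(3,-1) top-left  bias=+0
  edge (9, 0)→(2, 20): d=(-7,20) right/bottom  bias=-1
  edge (2, 20)→(6, 1): d=(4,-19) top-left  bias=+0
    (3,0)@(7, 1): e=[1,33,19] → X
    (4,0)@(9, 1): e=[3,-7,57] → .
    (3,1)@(7, 3): e=[7,19,27] → X
    (4,1)@(9, 3): e=[9,-21,65] → .
    (3,2)@(7, 5): e=[13,5,35] → X
    (4,2)@(9, 5): e=[15,-35,73] → .
    (2,3)@(5, 7): e=[17,31,5] → X
    (3,3)@(7, 7): e=[19,-9,43] → .
    (2,4)@(5, 9): e=[23,17,13] → X
    (3,4)@(7, 9): e=[25,-23,51] → .
    (2,5)@(5, 11): e=[29,3,21] → X
    (3,5)@(7, 11): e=[31,-37,59] → .
  covered (7 px):
    . . . X . . . . . . .
    . . . X . . . . . . .
    . . . X . . . . . . .
    . . X . . . . . . . .
    . . X . . . . . . . .
    . . X . . . . . . . .
    . . . . . . . . . . .
    . . . . . . . . . . .
    . X . . . . . . . . .
    . . . . . . . . . . .
T4:
  2·area = 8
  edge (3, 2)→(6, 4): d=(3,2) right/bottom  bias=-1
  edge (6, 4)→(2, 4): d=(-4,0) right/bottom  bias=-1
  edge (2, 4)→(3, 2): d=(1,-2) top-left  bias=+0
    (1,1)@(3, 3): e=[3,4,1] → X
    (2,1)@(5, 3): e=[-1,4,5] → .
    (1,2)@(3, 5): e=[9,-4,3] → .
  covered (1 px):
    . . . . . . . . . . .
    . X . . . . . . . . .
    . . . . . . . . . . .
    . . . . . . . . . . .
    . . . . . . . . . . .
    . . . . . . . . . . .
    . . . . . . . . . . .
    . . . . . . . . . . .
    . . . . . . . . . . .
    . . . . . . . . . . .

Result: [91,78,1]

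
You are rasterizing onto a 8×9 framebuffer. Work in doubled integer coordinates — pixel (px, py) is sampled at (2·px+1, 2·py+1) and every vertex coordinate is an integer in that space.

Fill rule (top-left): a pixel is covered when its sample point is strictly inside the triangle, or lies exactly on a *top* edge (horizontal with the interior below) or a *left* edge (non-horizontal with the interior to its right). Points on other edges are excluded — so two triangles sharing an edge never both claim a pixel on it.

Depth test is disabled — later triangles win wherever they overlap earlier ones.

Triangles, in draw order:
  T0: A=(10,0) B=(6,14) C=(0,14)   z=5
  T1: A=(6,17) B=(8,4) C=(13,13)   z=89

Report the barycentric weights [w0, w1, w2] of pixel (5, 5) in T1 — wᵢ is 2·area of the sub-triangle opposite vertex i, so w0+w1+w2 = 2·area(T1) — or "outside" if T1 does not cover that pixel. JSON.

T0:
  2·area = 84
  edge (10, 0)→(6, 14): d=(-4,14) right/bottom  bias=-1
  edge (6, 14)→(0, 14): d=(-6,0) right/bottom  bias=-1
  edge (0, 14)→(10, 0): d=(10,-14) top-left  bias=+0
    (4,1)@(9, 3): e=[2,66,16] → █
    (5,1)@(11, 3): e=[-26,66,44] → ·
    (3,2)@(7, 5): e=[22,54,8] → █
    (4,2)@(9, 5): e=[-6,54,36] → ·
    (2,3)@(5, 7): e=[42,42,0] → █  [on edge]
    (4,3)@(9, 7): e=[-14,42,56] → ·
    (2,4)@(5, 9): e=[34,30,20] → █
    (4,4)@(9, 9): e=[-22,30,76] → ·
    (1,5)@(3, 11): e=[54,18,12] → █
    (3,5)@(7, 11): e=[-2,18,68] → ·
    (0,6)@(1, 13): e=[74,6,4] → █
    (3,6)@(7, 13): e=[-10,6,88] → ·
  covered (11 px):
    · · · · · · · ·
    · · · · █ · · ·
    · · · █ · · · ·
    · · █ █ · · · ·
    · · █ █ · · · ·
    · █ █ · · · · ·
    █ █ █ · · · · ·
    · · · · · · · ·
    · · · · · · · ·
T1:
  2·area = 83
  edge (6, 17)→(8, 4): d=(2,-13) top-left  bias=+0
  edge (8, 4)→(13, 13): d=(5,9) right/bottom  bias=-1
  edge (13, 13)→(6, 17): d=(-7,4) right/bottom  bias=-1
    (4,3)@(9, 7): e=[19,6,58] → █
    (5,3)@(11, 7): e=[45,-12,50] → ·
    (4,4)@(9, 9): e=[23,16,44] → █
    (5,4)@(11, 9): e=[49,-2,36] → ·
    (3,5)@(7, 11): e=[1,44,38] → █
    (5,5)@(11, 11): e=[53,8,22] → █
    (6,5)@(13, 11): e=[79,-10,14] → ·
    (3,6)@(7, 13): e=[5,54,24] → █
    (6,6)@(13, 13): e=[83,0,0] → ·  [on edge]
    (3,7)@(7, 15): e=[9,64,10] → █
    (5,7)@(11, 15): e=[61,28,-6] → ·
    (3,8)@(7, 17): e=[13,74,-4] → ·
  covered (10 px):
    · · · · · · · ·
    · · · · · · · ·
    · · · · · · · ·
    · · · · █ · · ·
    · · · · █ · · ·
    · · · █ █ █ · ·
    · · · █ █ █ · ·
    · · · █ █ · · ·
    · · · · · · · ·

Final: [8,22,53]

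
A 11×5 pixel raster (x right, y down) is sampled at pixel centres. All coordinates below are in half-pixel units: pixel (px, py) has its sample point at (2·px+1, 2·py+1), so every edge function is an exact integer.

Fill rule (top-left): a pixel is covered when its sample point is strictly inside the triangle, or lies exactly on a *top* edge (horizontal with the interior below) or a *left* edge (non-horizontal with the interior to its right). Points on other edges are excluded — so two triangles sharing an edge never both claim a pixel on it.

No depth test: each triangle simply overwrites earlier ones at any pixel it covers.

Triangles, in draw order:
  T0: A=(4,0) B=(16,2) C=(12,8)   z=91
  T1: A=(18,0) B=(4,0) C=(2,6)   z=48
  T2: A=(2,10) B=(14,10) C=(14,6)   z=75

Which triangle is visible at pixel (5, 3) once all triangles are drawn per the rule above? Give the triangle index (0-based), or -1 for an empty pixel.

T0:
  2·area = 80
  edge (4, 0)→(16, 2): d=(12,2) right/bottom  bias=-1
  edge (16, 2)→(12, 8): d=(-4,6) right/bottom  bias=-1
  edge (12, 8)→(4, 0): d=(-8,-8) top-left  bias=+0
    (2,0)@(5, 1): e=[10,70,0] → #  [on edge]
    (3,0)@(7, 1): e=[6,58,16] → #
    (4,0)@(9, 1): e=[2,46,32] → #
    (5,0)@(11, 1): e=[-2,34,48] → ·
    (2,1)@(5, 3): e=[34,62,-16] → ·
    (3,1)@(7, 3): e=[30,50,0] → #  [on edge]
    (5,1)@(11, 3): e=[22,26,32] → #
    (6,1)@(13, 3): e=[18,14,48] → #
    (7,1)@(15, 3): e=[14,2,64] → #
    (8,1)@(17, 3): e=[10,-10,80] → ·
    (3,2)@(7, 5): e=[54,42,-16] → ·
    (4,2)@(9, 5): e=[50,30,0] → #  [on edge]
    (5,3)@(11, 7): e=[70,10,0] → #  [on edge]
    (6,4)@(13, 9): e=[90,-10,0] → ·  [on edge]
  covered (12 px):
    · · # # # · · · · · ·
    · · · # # # # # · · ·
    · · · · # # # · · · ·
    · · · · · # · · · · ·
    · · · · · · · · · · ·
T1:
  2·area = 84  (B↔C swapped to make it positive)
  edge (18, 0)→(2, 6): d=(-16,6) right/bottom  bias=-1
  edge (2, 6)→(4, 0): d=(2,-6) top-left  bias=+0
  edge (4, 0)→(18, 0): d=(14,0) top-left  bias=+0
    (2,0)@(5, 1): e=[62,8,14] → #
    (3,0)@(7, 1): e=[50,20,14] → #
    (4,0)@(9, 1): e=[38,32,14] → #
    (5,0)@(11, 1): e=[26,44,14] → #
    (6,0)@(13, 1): e=[14,56,14] → #
    (7,0)@(15, 1): e=[2,68,14] → #
    (8,0)@(17, 1): e=[-10,80,14] → ·
    (1,1)@(3, 3): e=[42,0,42] → #  [on edge]
    (5,1)@(11, 3): e=[-6,48,42] → ·
    (6,1)@(13, 3): e=[-18,60,42] → ·
    (7,1)@(15, 3): e=[-30,72,42] → ·
    (1,2)@(3, 5): e=[10,4,70] → #
    (0,4)@(1, 9): e=[-42,0,126] → ·  [on edge]
  covered (11 px):
    · · # # # # # # · · ·
    · # # # # · · · · · ·
    · # · · · · · · · · ·
    · · · · · · · · · · ·
    · · · · · · · · · · ·
T2:
  2·area = 48  (B↔C swapped to make it positive)
  edge (2, 10)→(14, 6): d=(12,-4) top-left  bias=+0
  edge (14, 6)→(14, 10): d=(0,4) right/bottom  bias=-1
  edge (14, 10)→(2, 10): d=(-12,0) right/bottom  bias=-1
    (8,2)@(17, 5): e=[0,-12,60] → ·  [on edge]
    (5,3)@(11, 7): e=[0,12,36] → #  [on edge]
    (6,3)@(13, 7): e=[8,4,36] → #
    (7,3)@(15, 7): e=[16,-4,36] → ·
    (2,4)@(5, 9): e=[0,36,12] → #  [on edge]
    (3,4)@(7, 9): e=[8,28,12] → #
    (4,4)@(9, 9): e=[16,20,12] → #
    (7,4)@(15, 9): e=[40,-4,12] → ·
  covered (7 px):
    · · · · · · · · · · ·
    · · · · · · · · · · ·
    · · · · · · · · · · ·
    · · · · · # # · · · ·
    · · # # # # # · · · ·

Z-buffer (winner per pixel, '.' = empty):
  . . 1 1 1 1 1 1 . . .
  . 1 1 1 1 0 0 0 . . .
  . 1 . . 0 0 0 . . . .
  . . . . . 2 2 . . . .
  . . 2 2 2 2 2 . . . .

Result: 2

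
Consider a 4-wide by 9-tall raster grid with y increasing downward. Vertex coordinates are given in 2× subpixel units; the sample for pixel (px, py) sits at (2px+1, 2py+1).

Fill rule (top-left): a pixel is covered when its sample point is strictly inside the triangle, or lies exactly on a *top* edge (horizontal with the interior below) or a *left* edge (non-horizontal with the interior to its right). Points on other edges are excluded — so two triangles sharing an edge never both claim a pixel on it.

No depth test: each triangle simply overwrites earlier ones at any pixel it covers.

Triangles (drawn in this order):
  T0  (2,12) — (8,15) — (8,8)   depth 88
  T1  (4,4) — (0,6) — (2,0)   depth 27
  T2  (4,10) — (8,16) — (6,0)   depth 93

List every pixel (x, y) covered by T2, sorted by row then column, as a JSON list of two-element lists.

T0:
  2·area = 42  (B↔C swapped to make it positive)
  edge (2, 12)→(8, 8): d=(6,-4) top-left  bias=+0
  edge (8, 8)→(8, 15): d=(0,7) right/bottom  bias=-1
  edge (8, 15)→(2, 12): d=(-6,-3) top-left  bias=+0
    (3,4)@(7, 9): e=[2,7,33] → #
    (2,5)@(5, 11): e=[6,21,15] → #
    (2,6)@(5, 13): e=[18,21,3] → #
    (2,7)@(5, 15): e=[30,21,-9] → ·
    (3,7)@(7, 15): e=[38,7,-3] → ·
  covered (5 px):
    · · · ·
    · · · ·
    · · · ·
    · · · ·
    · · · #
    · · # #
    · · # #
    · · · ·
    · · · ·
T1:
  2·area = 20
  edge (4, 4)→(0, 6): d=(-4,2) right/bottom  bias=-1
  edge (0, 6)→(2, 0): d=(2,-6) top-left  bias=+0
  edge (2, 0)→(4, 4): d=(2,4) right/bottom  bias=-1
    (0,1)@(1, 3): e=[10,0,10] → #  [on edge]
    (1,1)@(3, 3): e=[6,12,2] → #
    (2,1)@(5, 3): e=[2,24,-6] → ·
    (0,2)@(1, 5): e=[2,4,14] → #
    (1,2)@(3, 5): e=[-2,16,6] → ·
    (0,3)@(1, 7): e=[-6,8,18] → ·
  covered (3 px):
    · · · ·
    # # · ·
    # · · ·
    · · · ·
    · · · ·
    · · · ·
    · · · ·
    · · · ·
    · · · ·
T2:
  2·area = 52  (B↔C swapped to make it positive)
  edge (4, 10)→(6, 0): d=(2,-10) top-left  bias=+0
  edge (6, 0)→(8, 16): d=(2,16) right/bottom  bias=-1
  edge (8, 16)→(4, 10): d=(-4,-6) top-left  bias=+0
    (2,2)@(5, 5): e=[0,26,26] → #  [on edge]
    (3,2)@(7, 5): e=[20,-6,38] → ·
    (2,3)@(5, 7): e=[4,30,18] → #
    (3,3)@(7, 7): e=[24,-2,30] → ·
    (2,4)@(5, 9): e=[8,34,10] → #
    (3,4)@(7, 9): e=[28,2,22] → #
    (2,5)@(5, 11): e=[12,38,2] → #
    (2,6)@(5, 13): e=[16,42,-6] → ·
    (3,6)@(7, 13): e=[36,10,6] → #
    (1,7)@(3, 15): e=[0,78,-26] → ·  [on edge]
    (3,7)@(7, 15): e=[40,14,-2] → ·
  covered (7 px):
    · · · ·
    · · · ·
    · · # ·
    · · # ·
    · · # #
    · · # #
    · · · #
    · · · ·
    · · · ·

Answer: [[2,2],[2,3],[2,4],[3,4],[2,5],[3,5],[3,6]]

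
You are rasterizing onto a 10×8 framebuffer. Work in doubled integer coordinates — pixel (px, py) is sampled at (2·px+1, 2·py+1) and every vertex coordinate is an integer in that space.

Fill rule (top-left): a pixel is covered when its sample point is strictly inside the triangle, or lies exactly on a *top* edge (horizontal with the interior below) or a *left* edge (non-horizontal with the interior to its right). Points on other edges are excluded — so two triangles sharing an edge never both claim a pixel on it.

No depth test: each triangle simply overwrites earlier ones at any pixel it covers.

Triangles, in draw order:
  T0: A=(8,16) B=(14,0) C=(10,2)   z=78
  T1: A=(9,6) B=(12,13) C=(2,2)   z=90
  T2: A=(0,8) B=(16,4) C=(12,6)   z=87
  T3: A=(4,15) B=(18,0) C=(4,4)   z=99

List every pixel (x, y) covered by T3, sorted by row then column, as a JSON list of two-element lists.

T0:
  2·area = 52  (B↔C swapped to make it positive)
  edge (8, 16)→(10, 2): d=(2,-14) top-left  bias=+0
  edge (10, 2)→(14, 0): d=(4,-2) top-left  bias=+0
  edge (14, 0)→(8, 16): d=(-6,16) right/bottom  bias=-1
    (6,0)@(13, 1): e=[40,2,10] → █
    (7,0)@(15, 1): e=[68,6,-22] → ·
    (5,1)@(11, 3): e=[16,6,30] → █
    (6,1)@(13, 3): e=[44,10,-2] → ·
    (5,2)@(11, 5): e=[20,14,18] → █
    (6,2)@(13, 5): e=[48,18,-14] → ·
    (5,3)@(11, 7): e=[24,22,6] → █
    (6,3)@(13, 7): e=[52,26,-26] → ·
    (4,4)@(9, 9): e=[0,26,26] → █  [on edge]
    (5,4)@(11, 9): e=[28,30,-6] → ·
    (4,5)@(9, 11): e=[4,34,14] → █
    (5,5)@(11, 11): e=[32,38,-18] → ·
  covered (7 px):
    · · · · · · █ · · ·
    · · · · · █ · · · ·
    · · · · · █ · · · ·
    · · · · · █ · · · ·
    · · · · █ · · · · ·
    · · · · █ · · · · ·
    · · · · █ · · · · ·
    · · · · · · · · · ·
T1:
  2·area = 37
  edge (9, 6)→(12, 13): d=(3,7) right/bottom  bias=-1
  edge (12, 13)→(2, 2): d=(-10,-11) top-left  bias=+0
  edge (2, 2)→(9, 6): d=(7,4) right/bottom  bias=-1
    (1,1)@(3, 3): e=[33,1,3] → █
    (2,1)@(5, 3): e=[19,23,-5] → ·
    (1,2)@(3, 5): e=[39,-19,17] → ·
    (2,2)@(5, 5): e=[25,3,9] → █
    (3,2)@(7, 5): e=[11,25,1] → █
    (4,2)@(9, 5): e=[-3,47,-7] → ·
    (2,3)@(5, 7): e=[31,-17,23] → ·
    (3,3)@(7, 7): e=[17,5,15] → █
    (4,3)@(9, 7): e=[3,27,7] → █
    (5,3)@(11, 7): e=[-11,49,-1] → ·
    (3,4)@(7, 9): e=[23,-15,29] → ·
    (4,4)@(9, 9): e=[9,7,21] → █
  covered (7 px):
    · · · · · · · · · ·
    · █ · · · · · · · ·
    · · █ █ · · · · · ·
    · · · █ █ · · · · ·
    · · · · █ · · · · ·
    · · · · · █ · · · ·
    · · · · · · · · · ·
    · · · · · · · · · ·
T2:
  2·area = 16
  edge (0, 8)→(16, 4): d=(16,-4) top-left  bias=+0
  edge (16, 4)→(12, 6): d=(-4,2) right/bottom  bias=-1
  edge (12, 6)→(0, 8): d=(-12,2) right/bottom  bias=-1
    (6,2)@(13, 5): e=[4,2,10] → █
    (7,2)@(15, 5): e=[12,-2,6] → ·
    (2,3)@(5, 7): e=[4,10,2] → █
    (3,3)@(7, 7): e=[12,6,-2] → ·
    (6,3)@(13, 7): e=[36,-6,-14] → ·
    (2,4)@(5, 9): e=[36,2,-22] → ·
  covered (2 px):
    · · · · · · · · · ·
    · · · · · · · · · ·
    · · · · · · █ · · ·
    · · █ · · · · · · ·
    · · · · · · · · · ·
    · · · · · · · · · ·
    · · · · · · · · · ·
    · · · · · · · · · ·
T3:
  2·area = 154  (B↔C swapped to make it positive)
  edge (4, 15)→(4, 4): d=(0,-11) top-left  bias=+0
  edge (4, 4)→(18, 0): d=(14,-4) top-left  bias=+0
  edge (18, 0)→(4, 15): d=(-14,15) right/bottom  bias=-1
    (7,0)@(15, 1): e=[121,2,31] → █
    (8,0)@(17, 1): e=[143,10,1] → █
    (9,0)@(19, 1): e=[165,18,-29] → ·
    (4,1)@(9, 3): e=[55,6,93] → █
    (5,1)@(11, 3): e=[77,14,63] → █
    (6,1)@(13, 3): e=[99,22,33] → █
    (8,1)@(17, 3): e=[143,38,-27] → ·
    (2,2)@(5, 5): e=[11,18,125] → █
    (3,2)@(7, 5): e=[33,26,95] → █
    (7,2)@(15, 5): e=[121,58,-25] → ·
    (2,3)@(5, 7): e=[11,46,97] → █
    (6,3)@(13, 7): e=[99,78,-23] → ·
  covered (21 px):
    · · · · · · · █ █ ·
    · · · · █ █ █ █ · ·
    · · █ █ █ █ █ · · ·
    · · █ █ █ █ · · · ·
    · · █ █ █ · · · · ·
    · · █ █ · · · · · ·
    · · █ · · · · · · ·
    · · · · · · · · · ·

Final: [[7,0],[8,0],[4,1],[5,1],[6,1],[7,1],[2,2],[3,2],[4,2],[5,2],[6,2],[2,3],[3,3],[4,3],[5,3],[2,4],[3,4],[4,4],[2,5],[3,5],[2,6]]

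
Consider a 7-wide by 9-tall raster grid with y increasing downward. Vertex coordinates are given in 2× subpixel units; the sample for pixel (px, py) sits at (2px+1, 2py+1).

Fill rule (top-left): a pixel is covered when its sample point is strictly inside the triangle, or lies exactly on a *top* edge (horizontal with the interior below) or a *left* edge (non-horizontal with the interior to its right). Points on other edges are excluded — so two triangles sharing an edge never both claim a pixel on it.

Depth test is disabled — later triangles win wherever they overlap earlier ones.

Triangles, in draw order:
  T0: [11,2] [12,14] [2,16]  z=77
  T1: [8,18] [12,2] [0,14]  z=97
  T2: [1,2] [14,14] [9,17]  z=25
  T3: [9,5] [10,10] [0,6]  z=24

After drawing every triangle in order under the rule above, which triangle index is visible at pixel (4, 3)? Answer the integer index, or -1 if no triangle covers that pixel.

T0:
  2·area = 122
  edge (11, 2)→(12, 14): d=(1,12) right/bottom  bias=-1
  edge (12, 14)→(2, 16): d=(-10,2) right/bottom  bias=-1
  edge (2, 16)→(11, 2): d=(9,-14) top-left  bias=+0
    (5,1)@(11, 3): e=[1,112,9] → X
    (6,1)@(13, 3): e=[-23,108,37] → .
    (5,2)@(11, 5): e=[3,92,27] → X
    (6,2)@(13, 5): e=[-21,88,55] → .
    (4,3)@(9, 7): e=[29,76,17] → X
    (6,3)@(13, 7): e=[-19,68,73] → .
    (3,4)@(7, 9): e=[55,60,7] → X
    (6,4)@(13, 9): e=[-17,48,91] → .
    (3,5)@(7, 11): e=[57,40,25] → X
    (6,5)@(13, 11): e=[-15,28,109] → .
    (2,6)@(5, 13): e=[83,24,15] → X
    (6,6)@(13, 13): e=[-13,8,127] → .
    (3,7)@(7, 15): e=[61,0,61] → .  [on edge]
  covered (16 px):
    . . . . . . .
    . . . . . X .
    . . . . . X .
    . . . . X X .
    . . . X X X .
    . . . X X X .
    . . X X X X .
    . X X . . . .
    . . . . . . .
T1:
  2·area = 144  (B↔C swapped to make it positive)
  edge (8, 18)→(0, 14): d=(-8,-4) top-left  bias=+0
  edge (0, 14)→(12, 2): d=(12,-12) top-left  bias=+0
  edge (12, 2)→(8, 18): d=(-4,16) right/bottom  bias=-1
    (6,0)@(13, 1): e=[156,0,-12] → .  [on edge]
    (5,1)@(11, 3): e=[132,0,12] → X  [on edge]
    (6,1)@(13, 3): e=[140,24,-20] → .
    (4,2)@(9, 5): e=[108,0,36] → X  [on edge]
    (6,2)@(13, 5): e=[124,48,-28] → .
    (3,3)@(7, 7): e=[84,0,60] → X  [on edge]
    (5,3)@(11, 7): e=[100,48,-4] → .
    (2,4)@(5, 9): e=[60,0,84] → X  [on edge]
    (5,4)@(11, 9): e=[84,72,-12] → .
    (1,5)@(3, 11): e=[36,0,108] → X  [on edge]
    (5,5)@(11, 11): e=[68,96,-20] → .
    (0,6)@(1, 13): e=[12,0,132] → X  [on edge]
  covered (21 px):
    . . . . . . .
    . . . . . X .
    . . . . X X .
    . . . X X . .
    . . X X X . .
    . X X X X . .
    X X X X X . .
    . X X X . . .
    . . . X . . .
T2:
  2·area = 99
  edge (1, 2)→(14, 14): d=(13,12) right/bottom  bias=-1
  edge (14, 14)→(9, 17): d=(-5,3) right/bottom  bias=-1
  edge (9, 17)→(1, 2): d=(-8,-15) top-left  bias=+0
    (1,2)@(3, 5): e=[15,78,6] → X
    (2,2)@(5, 5): e=[-9,72,36] → .
    (1,3)@(3, 7): e=[41,68,-10] → .
    (2,3)@(5, 7): e=[17,62,20] → X
    (3,3)@(7, 7): e=[-7,56,50] → .
    (2,4)@(5, 9): e=[43,52,4] → X
    (3,4)@(7, 9): e=[19,46,34] → X
    (4,4)@(9, 9): e=[-5,40,64] → .
    (2,5)@(5, 11): e=[69,42,-12] → .
    (3,5)@(7, 11): e=[45,36,18] → X
    (4,5)@(9, 11): e=[21,30,48] → X
    (5,5)@(11, 11): e=[-3,24,78] → .
    (4,8)@(9, 17): e=[99,0,0] → .  [on edge]
  covered (11 px):
    . . . . . . .
    . . . . . . .
    . X . . . . .
    . . X . . . .
    . . X X . . .
    . . . X X . .
    . . . X X X .
    . . . . X X .
    . . . . . . .
T3:
  2·area = 46
  edge (9, 5)→(10, 10): d=(1,5) right/bottom  bias=-1
  edge (10, 10)→(0, 6): d=(-10,-4) top-left  bias=+0
  edge (0, 6)→(9, 5): d=(9,-1) top-left  bias=+0
    (4,2)@(9, 5): e=[0,46,0] → .  [on edge]
    (1,3)@(3, 7): e=[32,2,12] → X
    (2,3)@(5, 7): e=[22,10,14] → X
    (3,3)@(7, 7): e=[12,18,16] → X
    (4,3)@(9, 7): e=[2,26,18] → X
    (5,3)@(11, 7): e=[-8,34,20] → .
    (1,4)@(3, 9): e=[34,-18,30] → .
    (2,4)@(5, 9): e=[24,-10,32] → .
    (3,4)@(7, 9): e=[14,-2,34] → .
    (4,4)@(9, 9): e=[4,6,36] → X
    (5,4)@(11, 9): e=[-6,14,38] → .
    (4,5)@(9, 11): e=[6,-14,54] → .
    (5,7)@(11, 15): e=[0,-46,92] → .  [on edge]
  covered (5 px):
    . . . . . . .
    . . . . . . .
    . . . . . . .
    . X X X X . .
    . . . . X . .
    . . . . . . .
    . . . . . . .
    . . . . . . .
    . . . . . . .

Z-buffer (winner per pixel, '.' = empty):
  . . . . . . .
  . . . . . 1 .
  . 2 . . 1 1 .
  . 3 3 3 3 0 .
  . . 2 2 3 0 .
  . 1 1 2 2 0 .
  1 1 1 2 2 2 .
  . 1 1 1 2 2 .
  . . . 1 . . .

Final: 3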